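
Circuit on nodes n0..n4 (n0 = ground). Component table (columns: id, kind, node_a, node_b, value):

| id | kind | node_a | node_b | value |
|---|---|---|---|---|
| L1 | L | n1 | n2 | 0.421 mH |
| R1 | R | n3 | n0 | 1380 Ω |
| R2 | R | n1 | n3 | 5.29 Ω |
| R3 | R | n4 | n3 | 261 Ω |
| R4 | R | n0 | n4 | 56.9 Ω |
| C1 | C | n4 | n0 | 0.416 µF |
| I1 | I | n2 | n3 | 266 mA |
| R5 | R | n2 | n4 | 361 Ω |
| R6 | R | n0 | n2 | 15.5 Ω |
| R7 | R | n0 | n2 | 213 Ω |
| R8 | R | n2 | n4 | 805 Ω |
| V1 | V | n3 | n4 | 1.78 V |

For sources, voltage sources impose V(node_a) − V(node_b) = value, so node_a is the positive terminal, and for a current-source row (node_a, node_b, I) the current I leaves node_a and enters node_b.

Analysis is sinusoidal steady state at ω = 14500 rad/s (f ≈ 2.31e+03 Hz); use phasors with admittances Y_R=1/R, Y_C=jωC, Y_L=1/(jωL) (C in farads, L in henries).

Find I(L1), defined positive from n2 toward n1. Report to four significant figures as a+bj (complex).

Apply KCL at each of the 4 non-ground nodes and solve the resulting linear system.
Node n1: branches {L1, R2} → V_1 = 0.2726+1.357j
Node n2: branches {L1, I1, R5, R6, R7, R8} → V_2 = 0.1024-0.3145j
Node n3: branches {R1, R2, R3, I1, V1} → V_3 = 1.721+1.209j
Node n4: branches {R3, R4, C1, R5, R8, V1} → V_4 = -0.05932+1.209j
Source currents: i(V1)=-0.01580+0.02700j

-0.2737+0.02788j A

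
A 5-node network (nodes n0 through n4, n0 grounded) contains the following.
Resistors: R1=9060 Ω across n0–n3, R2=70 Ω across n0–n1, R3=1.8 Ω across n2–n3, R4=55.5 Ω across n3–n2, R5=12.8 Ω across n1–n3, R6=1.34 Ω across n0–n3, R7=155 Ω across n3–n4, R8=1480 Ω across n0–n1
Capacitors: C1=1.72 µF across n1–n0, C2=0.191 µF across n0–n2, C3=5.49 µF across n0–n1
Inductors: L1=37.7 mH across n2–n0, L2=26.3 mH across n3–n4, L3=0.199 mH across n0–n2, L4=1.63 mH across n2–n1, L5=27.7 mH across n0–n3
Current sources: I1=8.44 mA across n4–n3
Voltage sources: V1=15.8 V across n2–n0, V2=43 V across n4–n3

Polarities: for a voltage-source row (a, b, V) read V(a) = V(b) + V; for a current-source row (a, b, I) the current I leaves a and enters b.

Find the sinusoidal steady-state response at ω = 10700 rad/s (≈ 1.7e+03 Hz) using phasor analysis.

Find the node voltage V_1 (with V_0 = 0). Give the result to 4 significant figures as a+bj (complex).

3.269-10.93j V

MNA unknowns: 4 node voltages V₁..V_4 plus 2 source currents (V1, V2)
R1: Y=0.0001104+0.000j on G[0,3]
C1: Y=0.000+0.01840j on G[1,0]
R2: Y=0.01429+0.000j on G[0,1]
L1: Y=0.000-0.002479j on G[2,0]
R3: Y=0.5556+0.000j on G[2,3]
C2: Y=0.000+0.002044j on G[0,2]
L2: Y=0.000-0.003554j on G[3,4]
R4: Y=0.01802+0.000j on G[3,2]
L3: Y=0.000-0.4696j on G[0,2]
R5: Y=0.07812+0.000j on G[1,3]
L4: Y=0.000-0.05734j on G[2,1]
L5: Y=0.000-0.003374j on G[0,3]
R6: Y=0.7463+0.000j on G[0,3]
I1: z[4]−=0.00844, z[3]+=0.00844
C3: Y=0.000+0.05874j on G[0,1]
R7: Y=0.006452+0.000j on G[3,4]
R8: Y=0.0006757+0.000j on G[0,1]
V1: row V2−V0=15.8, i_V1 at 2,0
V2: row V4−V3=43, i_V2 at 4,3
solve → V1=3.269-10.93j, V2=15.80+0.000j, V3=6.666-0.5945j, V4=49.67-0.5945j
aux → i_V1=-5.865+7.805j, i_V2=-0.2859+0.1528j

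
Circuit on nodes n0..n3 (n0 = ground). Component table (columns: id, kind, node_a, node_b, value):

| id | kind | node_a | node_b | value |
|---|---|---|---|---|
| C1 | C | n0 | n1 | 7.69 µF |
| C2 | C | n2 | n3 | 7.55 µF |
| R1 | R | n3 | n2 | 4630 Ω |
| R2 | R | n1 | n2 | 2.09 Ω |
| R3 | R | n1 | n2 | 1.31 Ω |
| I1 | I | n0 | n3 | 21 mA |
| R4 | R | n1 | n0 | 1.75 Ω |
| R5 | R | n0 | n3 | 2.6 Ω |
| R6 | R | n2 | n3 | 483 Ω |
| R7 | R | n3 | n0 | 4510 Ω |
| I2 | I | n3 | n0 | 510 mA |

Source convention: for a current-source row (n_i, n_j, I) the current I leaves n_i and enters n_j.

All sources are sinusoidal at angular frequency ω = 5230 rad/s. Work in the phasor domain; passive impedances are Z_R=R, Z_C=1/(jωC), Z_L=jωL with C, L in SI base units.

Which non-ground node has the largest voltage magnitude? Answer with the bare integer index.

Apply KCL at each of the 3 non-ground nodes and solve the resulting linear system.
Node n1: branches {C1, R2, R3, R4} → V_1 = -0.02703-0.08020j
Node n2: branches {C2, R1, R2, R3, R6} → V_2 = -0.03687-0.1180j
Node n3: branches {C2, R1, I1, R5, R6, R7, I2} → V_3 = -1.239+0.1219j

3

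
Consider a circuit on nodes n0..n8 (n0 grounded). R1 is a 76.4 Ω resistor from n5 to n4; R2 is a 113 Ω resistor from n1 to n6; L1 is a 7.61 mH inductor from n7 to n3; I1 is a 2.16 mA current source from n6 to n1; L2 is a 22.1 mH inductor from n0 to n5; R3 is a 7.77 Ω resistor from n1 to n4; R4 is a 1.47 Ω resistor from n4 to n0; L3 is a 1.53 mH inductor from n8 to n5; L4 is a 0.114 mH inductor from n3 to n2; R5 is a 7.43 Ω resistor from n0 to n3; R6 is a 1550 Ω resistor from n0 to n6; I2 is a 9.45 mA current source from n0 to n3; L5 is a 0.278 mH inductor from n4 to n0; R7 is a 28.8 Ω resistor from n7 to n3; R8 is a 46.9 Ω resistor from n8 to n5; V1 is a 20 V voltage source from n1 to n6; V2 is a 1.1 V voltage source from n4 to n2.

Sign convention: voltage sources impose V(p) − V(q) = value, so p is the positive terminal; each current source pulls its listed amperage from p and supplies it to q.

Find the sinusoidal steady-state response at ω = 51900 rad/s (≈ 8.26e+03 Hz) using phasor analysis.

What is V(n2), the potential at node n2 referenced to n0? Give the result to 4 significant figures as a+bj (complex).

Apply KCL at each of the 8 non-ground nodes and solve the resulting linear system.
Node n1: branches {R2, I1, R3, V1} → V_1 = 0.2550-0.07243j
Node n2: branches {L4, V2} → V_2 = -0.9440-0.07279j
Node n3: branches {L1, L4, R5, I2, R7} → V_3 = -0.5859+0.4497j
Node n4: branches {R1, R3, R4, L5, V2} → V_4 = 0.1560-0.07279j
Node n5: branches {R1, L2, L3, R8} → V_5 = 0.1602-0.06213j
Node n6: branches {R2, I1, R6, V1} → V_6 = -19.74-0.07243j
Node n7: branches {L1, R7} → V_7 = -0.5859+0.4497j
Node n8: branches {L3, R8} → V_8 = 0.1602-0.06213j
Source currents: i(V1)=-0.1876-4.673e-05j, i(V2)=-0.08830+0.06052j

-0.9440-0.07279j V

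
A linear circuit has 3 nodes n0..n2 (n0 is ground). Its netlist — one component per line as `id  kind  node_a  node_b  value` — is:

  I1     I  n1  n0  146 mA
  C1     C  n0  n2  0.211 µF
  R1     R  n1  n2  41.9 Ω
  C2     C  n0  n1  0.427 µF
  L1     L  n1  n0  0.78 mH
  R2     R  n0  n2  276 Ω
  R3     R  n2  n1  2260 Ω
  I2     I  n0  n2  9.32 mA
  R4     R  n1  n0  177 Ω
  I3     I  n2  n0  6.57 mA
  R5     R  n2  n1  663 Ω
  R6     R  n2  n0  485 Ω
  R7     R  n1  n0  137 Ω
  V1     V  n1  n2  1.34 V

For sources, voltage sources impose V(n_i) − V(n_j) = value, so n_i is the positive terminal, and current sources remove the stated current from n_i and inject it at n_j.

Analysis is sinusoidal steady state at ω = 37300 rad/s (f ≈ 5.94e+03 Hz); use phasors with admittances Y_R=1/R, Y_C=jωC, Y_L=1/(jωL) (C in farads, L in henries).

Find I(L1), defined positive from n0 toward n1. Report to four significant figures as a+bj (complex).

0.09267-0.1976j A

Element admittances at ω=37300 rad/s:
  I1: injects 0.146 A into n0 (from n1)
  Y(C1) = 0.000+0.007870j S between n0,n2
  Y(R1) = 0.02387+0.000j S between n1,n2
  Y(C2) = 0.000+0.01593j S between n0,n1
  Y(L1) = 0.000-0.03437j S between n1,n0
  Y(R2) = 0.003623+0.000j S between n0,n2
  Y(R3) = 0.0004425+0.000j S between n2,n1
  I2: injects 0.00932 A into n2 (from n0)
  Y(R4) = 0.005650+0.000j S between n1,n0
  I3: injects 0.00657 A into n0 (from n2)
  Y(R5) = 0.001508+0.000j S between n2,n1
  Y(R6) = 0.002062+0.000j S between n2,n0
  Y(R7) = 0.007299+0.000j S between n1,n0
  V1: constraint V(n1)−V(n2) = 1.34
Assemble and solve the 3×3 MNA system:
  V(n1)=-5.749-2.696j  V(n2)=-7.089-2.696j
  i(V1)=-0.05643-0.07112j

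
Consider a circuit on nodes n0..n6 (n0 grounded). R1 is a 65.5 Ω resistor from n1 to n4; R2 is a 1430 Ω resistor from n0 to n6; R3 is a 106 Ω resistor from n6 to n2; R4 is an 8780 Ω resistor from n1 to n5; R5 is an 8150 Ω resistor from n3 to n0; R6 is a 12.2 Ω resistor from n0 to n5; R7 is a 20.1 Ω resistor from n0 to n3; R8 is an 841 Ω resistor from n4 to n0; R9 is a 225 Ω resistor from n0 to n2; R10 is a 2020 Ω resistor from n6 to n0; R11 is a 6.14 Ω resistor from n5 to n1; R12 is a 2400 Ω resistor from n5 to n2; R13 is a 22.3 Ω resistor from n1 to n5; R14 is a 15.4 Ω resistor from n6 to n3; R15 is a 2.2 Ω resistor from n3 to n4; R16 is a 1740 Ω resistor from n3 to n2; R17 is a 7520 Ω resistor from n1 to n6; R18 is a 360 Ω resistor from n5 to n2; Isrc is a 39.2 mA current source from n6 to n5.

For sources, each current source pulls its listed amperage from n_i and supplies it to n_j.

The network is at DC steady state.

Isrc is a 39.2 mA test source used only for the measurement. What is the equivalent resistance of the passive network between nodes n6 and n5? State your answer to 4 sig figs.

MNA unknowns: 6 node voltages V₁..V_6
R1: Y=0.01527 on G[1,4]
R2: Y=0.0006993 on G[0,6]
R3: Y=0.009434 on G[6,2]
R4: Y=0.0001139 on G[1,5]
R5: Y=0.0001227 on G[3,0]
R6: Y=0.08197 on G[0,5]
R7: Y=0.04975 on G[0,3]
R8: Y=0.001189 on G[4,0]
R9: Y=0.004444 on G[0,2]
R10: Y=0.0004950 on G[6,0]
R11: Y=0.1629 on G[5,1]
R12: Y=0.0004167 on G[5,2]
R13: Y=0.04484 on G[1,5]
R14: Y=0.06494 on G[6,3]
R15: Y=0.4545 on G[3,4]
R16: Y=0.0005747 on G[3,2]
R17: Y=0.0001330 on G[1,6]
R18: Y=0.002778 on G[5,2]
Isrc: z[6]−=0.0392, z[5]+=0.0392
solve → V1=0.2660, V2=-0.4698, V3=-0.4467, V4=-0.4224, V5=0.3174, V6=-0.9591

R_eq = 32.56 Ω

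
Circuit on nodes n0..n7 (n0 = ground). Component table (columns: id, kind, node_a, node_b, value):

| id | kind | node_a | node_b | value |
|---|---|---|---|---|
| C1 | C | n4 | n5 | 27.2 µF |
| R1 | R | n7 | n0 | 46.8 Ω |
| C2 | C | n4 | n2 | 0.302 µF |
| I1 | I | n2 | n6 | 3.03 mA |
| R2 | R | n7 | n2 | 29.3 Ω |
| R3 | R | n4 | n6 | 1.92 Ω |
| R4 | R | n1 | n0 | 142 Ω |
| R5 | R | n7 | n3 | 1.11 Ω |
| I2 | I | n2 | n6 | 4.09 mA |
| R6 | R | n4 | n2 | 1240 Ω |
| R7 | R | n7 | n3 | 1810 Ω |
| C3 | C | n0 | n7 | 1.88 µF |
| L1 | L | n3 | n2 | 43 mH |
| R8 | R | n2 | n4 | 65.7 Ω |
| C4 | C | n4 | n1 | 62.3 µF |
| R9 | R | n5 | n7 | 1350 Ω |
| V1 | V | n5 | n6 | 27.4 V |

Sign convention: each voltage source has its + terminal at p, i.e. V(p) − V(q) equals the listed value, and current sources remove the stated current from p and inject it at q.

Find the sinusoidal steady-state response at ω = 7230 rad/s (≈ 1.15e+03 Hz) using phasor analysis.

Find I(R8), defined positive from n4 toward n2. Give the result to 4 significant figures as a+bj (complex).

-0.004858+0.004973j A

Apply KCL at each of the 7 non-ground nodes and solve the resulting linear system.
Node n1: branches {R4, C4} → V_1 = -0.6080+0.2615j
Node n2: branches {C2, I1, R2, I2, R6, L1, R8} → V_2 = -0.2847-0.05572j
Node n3: branches {R5, R7, L1} → V_3 = 0.1040-0.1507j
Node n4: branches {C1, C2, R3, R6, R8, C4} → V_4 = -0.6039+0.2710j
Node n5: branches {C1, R9, V1} → V_5 = 23.36-8.767j
Node n6: branches {I1, R3, I2, V1} → V_6 = -4.036-8.767j
Node n7: branches {R1, R2, R5, R7, C3, R9} → V_7 = 0.1036-0.1521j
Source currents: i(V1)=-1.795-4.707j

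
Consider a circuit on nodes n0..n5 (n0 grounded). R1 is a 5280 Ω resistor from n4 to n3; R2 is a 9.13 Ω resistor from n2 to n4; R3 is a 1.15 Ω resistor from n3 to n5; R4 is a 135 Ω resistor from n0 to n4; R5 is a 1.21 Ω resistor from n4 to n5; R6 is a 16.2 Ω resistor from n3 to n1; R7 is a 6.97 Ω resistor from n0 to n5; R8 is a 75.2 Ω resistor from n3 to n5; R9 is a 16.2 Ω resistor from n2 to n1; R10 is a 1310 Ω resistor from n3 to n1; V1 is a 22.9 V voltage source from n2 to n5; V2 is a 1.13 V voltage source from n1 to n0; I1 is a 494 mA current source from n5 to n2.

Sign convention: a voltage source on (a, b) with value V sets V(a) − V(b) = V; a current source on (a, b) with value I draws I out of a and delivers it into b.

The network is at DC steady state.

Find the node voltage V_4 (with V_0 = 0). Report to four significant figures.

Element admittances at DC:
  Y(R1) = 0.0001894 S between n4,n3
  Y(R2) = 0.1095 S between n2,n4
  Y(R3) = 0.8696 S between n3,n5
  Y(R4) = 0.007407 S between n0,n4
  Y(R5) = 0.8264 S between n4,n5
  Y(R6) = 0.06173 S between n3,n1
  Y(R7) = 0.1435 S between n0,n5
  Y(R8) = 0.01330 S between n3,n5
  Y(R9) = 0.06173 S between n2,n1
  Y(R10) = 0.0007634 S between n3,n1
  V1: constraint V(n2)−V(n5) = 22.9
  V2: constraint V(n1)−V(n0) = 1.13
  I1: injects 0.494 A into n2 (from n5)
Assemble and solve the 7×7 MNA system:
  V(n1)=1.130  V(n2)=18.11  V(n3)=-4.398  V(n4)=-2.094  V(n5)=-4.790
  i(V1)=-2.767  i(V2)=0.7027

-2.094 V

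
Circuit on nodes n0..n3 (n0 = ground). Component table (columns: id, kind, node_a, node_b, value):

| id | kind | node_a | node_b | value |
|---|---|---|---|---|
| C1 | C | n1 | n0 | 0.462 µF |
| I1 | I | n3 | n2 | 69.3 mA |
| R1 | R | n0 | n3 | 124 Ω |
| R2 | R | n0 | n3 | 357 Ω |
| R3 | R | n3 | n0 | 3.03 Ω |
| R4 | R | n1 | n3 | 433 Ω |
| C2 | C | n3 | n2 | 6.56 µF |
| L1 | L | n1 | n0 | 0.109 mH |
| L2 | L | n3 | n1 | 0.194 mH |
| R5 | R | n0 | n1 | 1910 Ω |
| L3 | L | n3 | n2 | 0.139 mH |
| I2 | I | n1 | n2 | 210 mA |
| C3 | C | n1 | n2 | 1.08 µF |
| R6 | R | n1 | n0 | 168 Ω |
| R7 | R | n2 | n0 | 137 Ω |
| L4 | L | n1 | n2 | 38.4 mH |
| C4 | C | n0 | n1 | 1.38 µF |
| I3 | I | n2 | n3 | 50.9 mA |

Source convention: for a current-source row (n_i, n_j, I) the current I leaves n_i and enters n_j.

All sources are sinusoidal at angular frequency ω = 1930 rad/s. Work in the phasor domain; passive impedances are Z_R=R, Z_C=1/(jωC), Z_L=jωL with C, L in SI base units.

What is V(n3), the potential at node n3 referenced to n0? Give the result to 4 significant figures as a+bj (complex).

0.01553+0.07486j V

Element admittances at ω=1930 rad/s:
  Y(C1) = 0.000+0.0008917j S between n1,n0
  I1: injects 0.0693 A into n2 (from n3)
  Y(R1) = 0.008065+0.000j S between n0,n3
  Y(R2) = 0.002801+0.000j S between n0,n3
  Y(R3) = 0.3300+0.000j S between n3,n0
  Y(R4) = 0.002309+0.000j S between n1,n3
  Y(C2) = 0.000+0.01266j S between n3,n2
  Y(L1) = 0.000-4.754j S between n1,n0
  Y(L2) = 0.000-2.671j S between n3,n1
  Y(R5) = 0.0005236+0.000j S between n0,n1
  Y(L3) = 0.000-3.728j S between n3,n2
  I2: injects 0.21 A into n2 (from n1)
  Y(C3) = 0.000+0.002084j S between n1,n2
  Y(R6) = 0.005952+0.000j S between n1,n0
  Y(R7) = 0.007299+0.000j S between n2,n0
  Y(L4) = 0.000-0.01349j S between n1,n2
  Y(C4) = 0.000+0.002663j S between n0,n1
  I3: injects 0.0509 A into n3 (from n2)
Assemble and solve the 3×3 MNA system:
  V(n1)=0.005580-0.001146j  V(n2)=0.01576+0.1359j  V(n3)=0.01553+0.07486j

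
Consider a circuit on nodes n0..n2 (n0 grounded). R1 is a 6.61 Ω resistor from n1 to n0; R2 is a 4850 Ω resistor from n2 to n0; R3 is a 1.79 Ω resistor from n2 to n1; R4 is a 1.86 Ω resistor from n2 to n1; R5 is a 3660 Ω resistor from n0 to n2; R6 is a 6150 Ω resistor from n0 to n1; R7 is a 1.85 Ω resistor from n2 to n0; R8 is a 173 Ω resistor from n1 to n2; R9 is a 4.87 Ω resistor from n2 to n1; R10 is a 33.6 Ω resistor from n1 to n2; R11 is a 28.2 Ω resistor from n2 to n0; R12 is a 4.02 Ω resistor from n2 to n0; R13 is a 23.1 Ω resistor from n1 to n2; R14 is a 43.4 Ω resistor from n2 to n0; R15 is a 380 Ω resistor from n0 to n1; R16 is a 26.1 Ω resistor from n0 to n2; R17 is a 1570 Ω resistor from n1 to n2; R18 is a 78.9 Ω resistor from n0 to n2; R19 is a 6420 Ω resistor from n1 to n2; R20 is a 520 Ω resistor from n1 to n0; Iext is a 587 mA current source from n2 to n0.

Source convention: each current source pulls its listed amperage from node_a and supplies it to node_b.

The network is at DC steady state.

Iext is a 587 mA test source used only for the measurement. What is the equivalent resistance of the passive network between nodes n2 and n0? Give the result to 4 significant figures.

R_eq = 0.9621 Ω

Element admittances at DC:
  Y(R1) = 0.1513 S between n1,n0
  Y(R2) = 0.0002062 S between n2,n0
  Y(R3) = 0.5587 S between n2,n1
  Y(R4) = 0.5376 S between n2,n1
  Y(R5) = 0.0002732 S between n0,n2
  Y(R6) = 0.0001626 S between n0,n1
  Y(R7) = 0.5405 S between n2,n0
  Y(R8) = 0.005780 S between n1,n2
  Y(R9) = 0.2053 S between n2,n1
  Y(R10) = 0.02976 S between n1,n2
  Y(R11) = 0.03546 S between n2,n0
  Y(R12) = 0.2488 S between n2,n0
  Y(R13) = 0.04329 S between n1,n2
  Y(R14) = 0.02304 S between n2,n0
  Y(R15) = 0.002632 S between n0,n1
  Y(R16) = 0.03831 S between n0,n2
  Y(R17) = 0.0006369 S between n1,n2
  Y(R18) = 0.01267 S between n0,n2
  Y(R19) = 0.0001558 S between n1,n2
  Y(R20) = 0.001923 S between n1,n0
  Iext: injects 0.587 A into n0 (from n2)
Assemble and solve the 2×2 MNA system:
  V(n1)=-0.5074  V(n2)=-0.5647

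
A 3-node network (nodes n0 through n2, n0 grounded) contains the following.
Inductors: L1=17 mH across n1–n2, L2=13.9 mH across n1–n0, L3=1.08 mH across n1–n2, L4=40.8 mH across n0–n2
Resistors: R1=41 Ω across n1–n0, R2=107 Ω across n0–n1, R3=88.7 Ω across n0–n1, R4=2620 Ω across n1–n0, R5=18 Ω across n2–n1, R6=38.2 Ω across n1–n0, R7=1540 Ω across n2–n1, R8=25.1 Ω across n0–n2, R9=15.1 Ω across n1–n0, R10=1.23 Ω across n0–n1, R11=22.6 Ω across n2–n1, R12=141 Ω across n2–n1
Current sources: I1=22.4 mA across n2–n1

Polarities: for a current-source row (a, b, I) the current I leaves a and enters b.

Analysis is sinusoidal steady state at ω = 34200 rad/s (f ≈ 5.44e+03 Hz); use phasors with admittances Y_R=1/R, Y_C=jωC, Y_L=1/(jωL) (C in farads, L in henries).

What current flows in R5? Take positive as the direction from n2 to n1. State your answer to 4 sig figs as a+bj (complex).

MNA unknowns: 2 node voltages V₁..V_2
L1: Y=0.000-0.001720j on G[1,2]
R1: Y=0.02439+0.000j on G[1,0]
R2: Y=0.009346+0.000j on G[0,1]
R3: Y=0.01127+0.000j on G[0,1]
R4: Y=0.0003817+0.000j on G[1,0]
R5: Y=0.05556+0.000j on G[2,1]
R6: Y=0.02618+0.000j on G[1,0]
R7: Y=0.0006494+0.000j on G[2,1]
L2: Y=0.000-0.002104j on G[1,0]
L3: Y=0.000-0.02707j on G[1,2]
R8: Y=0.03984+0.000j on G[0,2]
R9: Y=0.06623+0.000j on G[1,0]
L4: Y=0.000-0.0007167j on G[0,2]
R10: Y=0.8130+0.000j on G[0,1]
R11: Y=0.04425+0.000j on G[2,1]
R12: Y=0.007092+0.000j on G[2,1]
I1: z[2]−=0.0224, z[1]+=0.0224
solve → V1=0.005955+0.001110j, V2=-0.1417-0.02872j

-0.008201-0.001657j A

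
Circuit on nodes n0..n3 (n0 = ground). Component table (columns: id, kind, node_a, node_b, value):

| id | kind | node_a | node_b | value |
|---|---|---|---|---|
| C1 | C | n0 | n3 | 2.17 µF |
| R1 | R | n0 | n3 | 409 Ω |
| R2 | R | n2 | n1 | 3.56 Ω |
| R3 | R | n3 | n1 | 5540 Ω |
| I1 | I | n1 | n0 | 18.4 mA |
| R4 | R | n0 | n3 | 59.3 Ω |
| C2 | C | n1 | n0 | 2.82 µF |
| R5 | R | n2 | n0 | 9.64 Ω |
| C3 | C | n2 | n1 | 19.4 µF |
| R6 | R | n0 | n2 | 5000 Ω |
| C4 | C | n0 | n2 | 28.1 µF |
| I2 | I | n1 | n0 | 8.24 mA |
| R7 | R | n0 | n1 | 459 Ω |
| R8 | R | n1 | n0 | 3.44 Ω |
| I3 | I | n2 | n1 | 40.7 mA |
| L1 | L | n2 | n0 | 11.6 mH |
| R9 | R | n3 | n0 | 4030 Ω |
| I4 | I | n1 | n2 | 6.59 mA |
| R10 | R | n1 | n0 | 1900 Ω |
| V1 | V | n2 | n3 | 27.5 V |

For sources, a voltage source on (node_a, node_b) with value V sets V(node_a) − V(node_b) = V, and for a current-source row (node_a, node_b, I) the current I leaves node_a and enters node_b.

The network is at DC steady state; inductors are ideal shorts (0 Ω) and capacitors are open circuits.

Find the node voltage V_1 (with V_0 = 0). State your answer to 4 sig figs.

Element admittances at DC:
  Y(C1) = 0.000 S between n0,n3
  Y(R1) = 0.002445 S between n0,n3
  Y(R2) = 0.2809 S between n2,n1
  Y(R3) = 0.0001805 S between n3,n1
  I1: injects 0.0184 A into n0 (from n1)
  Y(R4) = 0.01686 S between n0,n3
  Y(C2) = 0.000 S between n1,n0
  Y(R5) = 0.1037 S between n2,n0
  Y(C3) = 0.000 S between n2,n1
  Y(R6) = 0.0002000 S between n0,n2
  Y(C4) = 0.000 S between n0,n2
  I2: injects 0.00824 A into n0 (from n1)
  Y(R7) = 0.002179 S between n0,n1
  Y(R8) = 0.2907 S between n1,n0
  I3: injects 0.0407 A into n1 (from n2)
  L1: short n2↔n0 (DC inductor)
  Y(R9) = 0.0002481 S between n3,n0
  I4: injects 0.00659 A into n2 (from n1)
  Y(R10) = 0.0005263 S between n1,n0
  V1: constraint V(n2)−V(n3) = 27.5
Assemble and solve the 5×5 MNA system:
  V(n1)=0.004362  V(n2)=0.000  V(n3)=-27.50
  i(L1)=0.5099  i(V1)=-0.5428

0.004362 V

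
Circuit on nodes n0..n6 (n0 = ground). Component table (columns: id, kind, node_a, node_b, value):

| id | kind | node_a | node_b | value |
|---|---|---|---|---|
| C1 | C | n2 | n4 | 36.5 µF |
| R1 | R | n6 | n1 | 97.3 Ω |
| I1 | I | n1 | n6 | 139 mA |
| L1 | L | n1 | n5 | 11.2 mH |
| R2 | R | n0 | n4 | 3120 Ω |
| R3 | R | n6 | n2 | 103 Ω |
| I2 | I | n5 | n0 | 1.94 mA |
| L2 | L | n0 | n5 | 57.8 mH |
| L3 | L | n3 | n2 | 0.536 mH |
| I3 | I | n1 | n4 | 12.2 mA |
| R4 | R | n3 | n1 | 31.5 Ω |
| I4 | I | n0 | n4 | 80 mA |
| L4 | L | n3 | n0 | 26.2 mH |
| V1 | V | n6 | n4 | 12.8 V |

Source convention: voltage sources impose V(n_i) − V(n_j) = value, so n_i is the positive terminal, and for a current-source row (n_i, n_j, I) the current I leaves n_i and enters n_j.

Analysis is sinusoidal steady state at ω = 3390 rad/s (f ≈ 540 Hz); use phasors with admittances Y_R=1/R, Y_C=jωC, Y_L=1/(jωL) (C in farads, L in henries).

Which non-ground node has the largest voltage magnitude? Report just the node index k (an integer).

6

Element admittances at ω=3390 rad/s:
  Y(C1) = 0.000+0.1237j S between n2,n4
  Y(R1) = 0.01028+0.000j S between n6,n1
  I1: injects 0.139 A into n6 (from n1)
  Y(L1) = 0.000-0.02634j S between n1,n5
  Y(R2) = 0.0003205+0.000j S between n0,n4
  Y(R3) = 0.009709+0.000j S between n6,n2
  I2: injects 0.00194 A into n0 (from n5)
  Y(L2) = 0.000-0.005104j S between n0,n5
  Y(L3) = 0.000-0.5503j S between n3,n2
  I3: injects 0.0122 A into n4 (from n1)
  Y(R4) = 0.03175+0.000j S between n3,n1
  I4: injects 0.08 A into n4 (from n0)
  Y(L4) = 0.000-0.01126j S between n3,n0
  V1: constraint V(n6)−V(n4) = 12.8
Assemble and solve the 7×7 MNA system:
  V(n1)=-0.6382+5.069j  V(n2)=0.4085+5.189j  V(n3)=0.3979+5.027j  V(n4)=0.3398+5.465j  V(n5)=-0.5346+4.184j  V(n6)=13.14+5.465j
  i(V1)=-0.1262-0.006747j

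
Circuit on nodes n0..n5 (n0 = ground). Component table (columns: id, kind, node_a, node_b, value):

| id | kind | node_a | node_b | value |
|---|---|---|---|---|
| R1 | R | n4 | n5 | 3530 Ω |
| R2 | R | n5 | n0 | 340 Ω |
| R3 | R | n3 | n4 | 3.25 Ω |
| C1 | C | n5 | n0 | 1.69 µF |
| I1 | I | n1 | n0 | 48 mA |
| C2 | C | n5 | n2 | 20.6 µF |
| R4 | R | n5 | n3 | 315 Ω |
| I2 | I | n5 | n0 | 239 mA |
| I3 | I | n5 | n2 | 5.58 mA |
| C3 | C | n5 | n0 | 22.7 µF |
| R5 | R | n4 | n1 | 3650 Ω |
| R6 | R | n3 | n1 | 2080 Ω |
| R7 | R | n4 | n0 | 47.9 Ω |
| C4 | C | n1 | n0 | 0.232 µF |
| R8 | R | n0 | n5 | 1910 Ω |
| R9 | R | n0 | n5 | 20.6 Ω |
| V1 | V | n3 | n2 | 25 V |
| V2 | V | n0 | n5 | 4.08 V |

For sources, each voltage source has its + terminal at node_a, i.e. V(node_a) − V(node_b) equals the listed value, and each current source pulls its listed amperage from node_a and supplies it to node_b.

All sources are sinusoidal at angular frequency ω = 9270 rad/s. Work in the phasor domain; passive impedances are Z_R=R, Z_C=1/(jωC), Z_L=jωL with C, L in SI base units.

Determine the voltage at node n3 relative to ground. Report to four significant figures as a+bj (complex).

20.65+2.621j V

Element admittances at ω=9270 rad/s:
  Y(R1) = 0.0002833+0.000j S between n4,n5
  Y(R2) = 0.002941+0.000j S between n5,n0
  Y(R3) = 0.3077+0.000j S between n3,n4
  Y(C1) = 0.000+0.01567j S between n5,n0
  I1: injects 0.048 A into n0 (from n1)
  Y(C2) = 0.000+0.1910j S between n5,n2
  Y(R4) = 0.003175+0.000j S between n5,n3
  I2: injects 0.239 A into n0 (from n5)
  I3: injects 0.00558 A into n2 (from n5)
  Y(C3) = 0.000+0.2104j S between n5,n0
  Y(R5) = 0.0002740+0.000j S between n4,n1
  Y(R6) = 0.0004808+0.000j S between n3,n1
  Y(R7) = 0.02088+0.000j S between n4,n0
  Y(C4) = 0.000+0.002151j S between n1,n0
  Y(R8) = 0.0005236+0.000j S between n0,n5
  Y(R9) = 0.04854+0.000j S between n0,n5
  V1: constraint V(n3)−V(n2) = 25
  V2: constraint V(n0)−V(n5) = 4.08
Assemble and solve the 7×7 MNA system:
  V(n1)=-3.962+13.85j  V(n2)=-4.352+2.621j  V(n3)=20.65+2.621j  V(n4)=19.30+2.462j  V(n5)=-4.080+0.000j
  i(V1)=-0.5062-0.05190j  i(V2)=0.4479-0.8796j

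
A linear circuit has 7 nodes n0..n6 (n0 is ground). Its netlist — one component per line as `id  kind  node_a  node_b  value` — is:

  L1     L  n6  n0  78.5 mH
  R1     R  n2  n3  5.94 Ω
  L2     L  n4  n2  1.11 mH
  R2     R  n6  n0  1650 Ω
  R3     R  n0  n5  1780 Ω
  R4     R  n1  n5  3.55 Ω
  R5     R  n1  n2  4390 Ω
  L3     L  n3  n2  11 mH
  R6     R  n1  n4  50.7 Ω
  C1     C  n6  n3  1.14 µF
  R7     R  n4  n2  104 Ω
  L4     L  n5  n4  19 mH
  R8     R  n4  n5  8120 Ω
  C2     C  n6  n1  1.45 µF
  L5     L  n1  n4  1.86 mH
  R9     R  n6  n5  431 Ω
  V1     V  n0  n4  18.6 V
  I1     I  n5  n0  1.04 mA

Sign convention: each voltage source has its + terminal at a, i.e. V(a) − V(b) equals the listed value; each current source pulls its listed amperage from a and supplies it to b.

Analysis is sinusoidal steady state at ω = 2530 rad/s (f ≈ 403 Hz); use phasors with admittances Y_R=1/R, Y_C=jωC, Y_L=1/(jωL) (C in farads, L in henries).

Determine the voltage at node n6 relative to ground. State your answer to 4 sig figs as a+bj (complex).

-28.33-25.74j V

Element admittances at ω=2530 rad/s:
  Y(L1) = 0.000-0.005035j S between n6,n0
  Y(R1) = 0.1684+0.000j S between n2,n3
  Y(L2) = 0.000-0.3561j S between n4,n2
  Y(R2) = 0.0006061+0.000j S between n6,n0
  Y(R3) = 0.0005618+0.000j S between n0,n5
  Y(R4) = 0.2817+0.000j S between n1,n5
  Y(R5) = 0.0002278+0.000j S between n1,n2
  Y(L3) = 0.000-0.03593j S between n3,n2
  Y(R6) = 0.01972+0.000j S between n1,n4
  Y(C1) = 0.000+0.002884j S between n6,n3
  Y(R7) = 0.009615+0.000j S between n4,n2
  Y(L4) = 0.000-0.02080j S between n5,n4
  Y(R8) = 0.0001232+0.000j S between n4,n5
  Y(C2) = 0.000+0.003669j S between n6,n1
  Y(L5) = 0.000-0.2125j S between n1,n4
  Y(R9) = 0.002320+0.000j S between n6,n5
  V1: constraint V(n0)−V(n4) = 18.6
  I1: injects 0.00104 A into n0 (from n5)
Assemble and solve the 7×7 MNA system:
  V(n1)=-18.15+0.3265j  V(n2)=-18.51+0.2074j  V(n3)=-18.05+0.1295j  V(n4)=-18.60+0.000j  V(n5)=-18.21+0.1417j  V(n6)=-28.33-25.74j
  i(V1)=-0.1560+0.1271j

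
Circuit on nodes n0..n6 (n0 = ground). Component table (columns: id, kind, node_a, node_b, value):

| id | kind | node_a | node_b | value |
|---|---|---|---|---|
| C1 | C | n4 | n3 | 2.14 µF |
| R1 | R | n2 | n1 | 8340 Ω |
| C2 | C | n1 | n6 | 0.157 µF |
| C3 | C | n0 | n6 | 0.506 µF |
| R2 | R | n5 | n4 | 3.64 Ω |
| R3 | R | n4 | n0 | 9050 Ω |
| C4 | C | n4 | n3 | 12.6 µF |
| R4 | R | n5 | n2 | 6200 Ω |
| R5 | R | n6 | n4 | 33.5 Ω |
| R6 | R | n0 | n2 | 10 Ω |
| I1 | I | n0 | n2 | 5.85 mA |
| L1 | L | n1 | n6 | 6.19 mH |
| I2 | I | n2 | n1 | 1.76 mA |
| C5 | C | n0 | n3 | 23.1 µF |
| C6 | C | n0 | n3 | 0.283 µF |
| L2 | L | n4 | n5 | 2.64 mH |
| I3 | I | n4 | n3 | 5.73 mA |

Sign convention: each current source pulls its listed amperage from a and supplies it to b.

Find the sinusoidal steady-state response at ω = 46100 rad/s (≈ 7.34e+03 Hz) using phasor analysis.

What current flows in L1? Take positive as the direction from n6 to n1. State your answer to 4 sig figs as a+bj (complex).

0.001650+5.553e-05j A

Apply KCL at each of the 6 non-ground nodes and solve the resulting linear system.
Node n1: branches {R1, C2, L1, I2} → V_1 = 0.05477-0.4939j
Node n2: branches {R1, R4, R6, I1, I2} → V_2 = 0.04085-0.0005818j
Node n3: branches {C1, C4, C5, C6, I3} → V_3 = -0.0007889-0.001141j
Node n4: branches {C1, R2, R3, C4, R5, L2, I3} → V_4 = -0.002040+0.005481j
Node n5: branches {R2, R4, L2} → V_5 = -0.002015+0.005479j
Node n6: branches {C2, C3, R5, L1} → V_6 = 0.03893-0.02296j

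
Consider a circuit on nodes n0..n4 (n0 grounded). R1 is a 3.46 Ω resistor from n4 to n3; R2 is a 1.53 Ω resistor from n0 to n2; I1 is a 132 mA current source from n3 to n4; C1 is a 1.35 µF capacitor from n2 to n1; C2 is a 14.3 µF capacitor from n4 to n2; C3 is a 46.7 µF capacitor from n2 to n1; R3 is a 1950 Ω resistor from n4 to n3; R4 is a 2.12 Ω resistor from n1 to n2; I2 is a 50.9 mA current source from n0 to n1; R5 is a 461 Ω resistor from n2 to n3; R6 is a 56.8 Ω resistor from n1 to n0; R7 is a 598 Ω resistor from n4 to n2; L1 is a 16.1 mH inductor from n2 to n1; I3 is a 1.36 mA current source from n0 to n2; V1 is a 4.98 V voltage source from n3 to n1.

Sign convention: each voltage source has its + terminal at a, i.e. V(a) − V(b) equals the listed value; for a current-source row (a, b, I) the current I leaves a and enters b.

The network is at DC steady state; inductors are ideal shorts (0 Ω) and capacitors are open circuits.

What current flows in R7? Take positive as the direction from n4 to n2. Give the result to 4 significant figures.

Apply KCL at each of the 4 non-ground nodes and solve the resulting linear system.
Node n1: branches {C1, C3, R4, I2, R6, L1, V1} → V_1 = 0.07786
Node n2: branches {R2, C1, C2, C3, R4, R5, R7, L1, I3} → V_2 = 0.07786
Node n3: branches {R1, I1, R3, R5, V1} → V_3 = 5.058
Node n4: branches {R1, I1, C2, R3, R7} → V_4 = 5.483
Source currents: i(L1)=-0.02969, i(V1)=-0.01984

0.009038 A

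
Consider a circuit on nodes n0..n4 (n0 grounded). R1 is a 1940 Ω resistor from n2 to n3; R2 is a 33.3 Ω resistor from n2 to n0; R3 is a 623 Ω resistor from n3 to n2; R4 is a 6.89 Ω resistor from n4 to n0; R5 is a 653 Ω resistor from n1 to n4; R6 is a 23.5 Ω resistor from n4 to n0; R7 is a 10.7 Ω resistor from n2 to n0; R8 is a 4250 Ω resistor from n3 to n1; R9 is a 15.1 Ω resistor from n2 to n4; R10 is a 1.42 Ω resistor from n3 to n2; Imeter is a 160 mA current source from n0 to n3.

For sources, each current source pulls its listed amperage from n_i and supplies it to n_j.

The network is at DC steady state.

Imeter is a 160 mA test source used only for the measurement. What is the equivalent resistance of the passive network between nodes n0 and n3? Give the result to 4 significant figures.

R_eq = 7.208 Ω

MNA unknowns: 4 node voltages V₁..V_4
R1: Y=0.0005155 on G[2,3]
R2: Y=0.03003 on G[2,0]
R3: Y=0.001605 on G[3,2]
R4: Y=0.1451 on G[4,0]
R5: Y=0.001531 on G[1,4]
R6: Y=0.04255 on G[4,0]
R7: Y=0.09346 on G[2,0]
R8: Y=0.0002353 on G[3,1]
R9: Y=0.06623 on G[2,4]
R10: Y=0.7042 on G[3,2]
Imeter: z[0]−=0.16, z[3]+=0.16
solve → V1=0.3638, V2=0.9271, V3=1.153, V4=0.2425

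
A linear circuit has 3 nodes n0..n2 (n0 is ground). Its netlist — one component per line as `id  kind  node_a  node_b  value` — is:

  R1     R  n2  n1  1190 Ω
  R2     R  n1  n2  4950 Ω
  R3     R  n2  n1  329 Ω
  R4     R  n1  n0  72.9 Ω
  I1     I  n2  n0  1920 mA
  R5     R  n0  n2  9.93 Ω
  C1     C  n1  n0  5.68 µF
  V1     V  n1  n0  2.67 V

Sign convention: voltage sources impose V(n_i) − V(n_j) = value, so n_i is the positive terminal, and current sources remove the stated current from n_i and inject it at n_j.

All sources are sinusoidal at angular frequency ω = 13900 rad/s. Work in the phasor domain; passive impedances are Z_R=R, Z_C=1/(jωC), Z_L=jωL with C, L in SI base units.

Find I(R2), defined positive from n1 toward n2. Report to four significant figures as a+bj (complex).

Apply KCL at each of the 2 non-ground nodes and solve the resulting linear system.
Node n1: branches {R1, R2, R3, R4, C1, V1} → V_1 = 2.670+0.000j
Node n2: branches {R1, R2, R3, I1, R5} → V_2 = -18.22+0.000j
Source currents: i(V1)=-0.1219-0.2108j

0.004220+0.000j A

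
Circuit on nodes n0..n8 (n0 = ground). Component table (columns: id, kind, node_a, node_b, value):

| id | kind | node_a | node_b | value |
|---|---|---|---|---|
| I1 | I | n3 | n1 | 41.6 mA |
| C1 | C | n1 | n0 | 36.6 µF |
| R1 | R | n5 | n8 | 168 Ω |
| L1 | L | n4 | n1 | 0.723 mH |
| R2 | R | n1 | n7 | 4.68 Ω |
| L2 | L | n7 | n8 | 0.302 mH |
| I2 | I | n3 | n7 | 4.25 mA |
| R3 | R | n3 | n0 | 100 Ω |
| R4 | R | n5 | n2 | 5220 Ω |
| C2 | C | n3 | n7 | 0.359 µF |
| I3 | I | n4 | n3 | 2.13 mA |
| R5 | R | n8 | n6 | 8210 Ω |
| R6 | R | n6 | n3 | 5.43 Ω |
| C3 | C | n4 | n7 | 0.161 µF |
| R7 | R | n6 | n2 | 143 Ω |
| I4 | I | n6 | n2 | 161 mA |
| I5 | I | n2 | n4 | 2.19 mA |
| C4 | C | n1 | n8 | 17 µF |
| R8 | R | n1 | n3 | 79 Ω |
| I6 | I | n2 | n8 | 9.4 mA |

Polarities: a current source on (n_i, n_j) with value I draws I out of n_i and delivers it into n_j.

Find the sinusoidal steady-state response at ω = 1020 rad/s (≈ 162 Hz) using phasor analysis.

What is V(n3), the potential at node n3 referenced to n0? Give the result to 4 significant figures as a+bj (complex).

MNA unknowns: 8 node voltages V₁..V_8
I1: z[3]−=0.0416, z[1]+=0.0416
C1: Y=0.000+0.03733j on G[1,0]
R1: Y=0.005952+0.000j on G[5,8]
L1: Y=0.000-1.356j on G[4,1]
R2: Y=0.2137+0.000j on G[1,7]
L2: Y=0.000-3.246j on G[7,8]
I2: z[3]−=0.00425, z[7]+=0.00425
R3: Y=0.01000+0.000j on G[3,0]
R4: Y=0.0001916+0.000j on G[5,2]
C2: Y=0.000+0.0003662j on G[3,7]
I3: z[4]−=0.00213, z[3]+=0.00213
R5: Y=0.0001218+0.000j on G[8,6]
R6: Y=0.1842+0.000j on G[6,3]
C3: Y=0.000+0.0001642j on G[4,7]
R7: Y=0.006993+0.000j on G[6,2]
I4: z[6]−=0.161, z[2]+=0.161
I5: z[2]−=0.00219, z[4]+=0.00219
C4: Y=0.000+0.01734j on G[1,8]
R8: Y=0.01266+0.000j on G[1,3]
I6: z[2]−=0.0094, z[8]+=0.0094
solve → V1=0.09055-0.6746j, V2=18.29-0.3475j, V3=-2.518-0.3380j, V4=0.09054-0.6746j, V5=0.7328-0.6708j, V6=-2.598-0.3386j, V7=0.1675-0.6850j, V8=0.1678-0.6813j

-2.518-0.3380j V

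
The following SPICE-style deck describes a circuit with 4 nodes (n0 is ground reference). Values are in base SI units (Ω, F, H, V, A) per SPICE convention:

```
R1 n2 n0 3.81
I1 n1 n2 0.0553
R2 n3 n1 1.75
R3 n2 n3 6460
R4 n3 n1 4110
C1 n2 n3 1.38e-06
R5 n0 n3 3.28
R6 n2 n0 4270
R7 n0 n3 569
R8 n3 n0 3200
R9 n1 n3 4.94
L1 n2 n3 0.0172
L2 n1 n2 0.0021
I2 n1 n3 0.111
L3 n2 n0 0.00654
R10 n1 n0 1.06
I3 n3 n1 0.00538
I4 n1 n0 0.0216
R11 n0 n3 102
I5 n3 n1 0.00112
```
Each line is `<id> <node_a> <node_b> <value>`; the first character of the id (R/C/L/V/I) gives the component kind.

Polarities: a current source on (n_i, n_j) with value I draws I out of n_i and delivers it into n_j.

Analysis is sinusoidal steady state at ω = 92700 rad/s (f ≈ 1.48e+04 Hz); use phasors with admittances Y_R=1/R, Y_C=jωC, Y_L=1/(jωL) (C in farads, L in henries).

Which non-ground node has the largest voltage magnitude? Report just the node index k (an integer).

MNA unknowns: 3 node voltages V₁..V_3
R1: Y=0.2625+0.000j on G[2,0]
I1: z[1]−=0.0553, z[2]+=0.0553
R2: Y=0.5714+0.000j on G[3,1]
R3: Y=0.0001548+0.000j on G[2,3]
R4: Y=0.0002433+0.000j on G[3,1]
C1: Y=0.000+0.1279j on G[2,3]
R5: Y=0.3049+0.000j on G[0,3]
R6: Y=0.0002342+0.000j on G[2,0]
R7: Y=0.001757+0.000j on G[0,3]
R8: Y=0.0003125+0.000j on G[3,0]
R9: Y=0.2024+0.000j on G[1,3]
L1: Y=0.000-0.0006272j on G[2,3]
L2: Y=0.000-0.005137j on G[1,2]
I2: z[1]−=0.111, z[3]+=0.111
L3: Y=0.000-0.001649j on G[2,0]
R10: Y=0.9434+0.000j on G[1,0]
I3: z[3]−=0.00538, z[1]+=0.00538
I4: z[1]−=0.0216, z[0]+=0.0216
R11: Y=0.009804+0.000j on G[0,3]
I5: z[3]−=0.00112, z[1]+=0.00112
solve → V1=-0.08602+0.008916j, V2=0.1741-0.05686j, V3=0.04392+0.02151j

2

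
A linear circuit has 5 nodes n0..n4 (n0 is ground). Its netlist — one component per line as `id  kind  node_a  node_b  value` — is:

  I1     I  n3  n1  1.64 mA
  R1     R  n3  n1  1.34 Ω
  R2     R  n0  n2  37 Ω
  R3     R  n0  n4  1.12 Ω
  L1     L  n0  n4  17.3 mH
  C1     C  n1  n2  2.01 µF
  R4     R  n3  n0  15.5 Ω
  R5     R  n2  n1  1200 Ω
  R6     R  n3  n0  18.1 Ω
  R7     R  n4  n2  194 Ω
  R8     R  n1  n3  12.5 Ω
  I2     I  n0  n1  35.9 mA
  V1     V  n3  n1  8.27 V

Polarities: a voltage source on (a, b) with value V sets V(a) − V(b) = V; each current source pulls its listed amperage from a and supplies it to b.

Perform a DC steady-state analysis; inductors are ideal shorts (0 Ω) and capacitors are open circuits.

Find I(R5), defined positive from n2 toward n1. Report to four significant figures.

0.006431 A

MNA unknowns: 4 node voltages V₁..V_4 plus 2 source currents (L1, V1)
I1: z[3]−=0.00164, z[1]+=0.00164
R1: Y=0.7463 on G[3,1]
R2: Y=0.02703 on G[0,2]
R3: Y=0.8929 on G[0,4]
L1: row V0−V4=0, i_L1 at 0,4
C1: Y=0.000 on G[1,2]
R4: Y=0.06452 on G[3,0]
R5: Y=0.0008333 on G[2,1]
R6: Y=0.05525 on G[3,0]
R7: Y=0.005155 on G[4,2]
R8: Y=0.08000 on G[1,3]
I2: z[0]−=0.0359, z[1]+=0.0359
V1: row V3−V1=8.27, i_V1 at 3,1
solve → V1=-7.917, V2=-0.1998, V3=0.3534, V4=0.000
aux → i_L1=0.001030, i_V1=-6.877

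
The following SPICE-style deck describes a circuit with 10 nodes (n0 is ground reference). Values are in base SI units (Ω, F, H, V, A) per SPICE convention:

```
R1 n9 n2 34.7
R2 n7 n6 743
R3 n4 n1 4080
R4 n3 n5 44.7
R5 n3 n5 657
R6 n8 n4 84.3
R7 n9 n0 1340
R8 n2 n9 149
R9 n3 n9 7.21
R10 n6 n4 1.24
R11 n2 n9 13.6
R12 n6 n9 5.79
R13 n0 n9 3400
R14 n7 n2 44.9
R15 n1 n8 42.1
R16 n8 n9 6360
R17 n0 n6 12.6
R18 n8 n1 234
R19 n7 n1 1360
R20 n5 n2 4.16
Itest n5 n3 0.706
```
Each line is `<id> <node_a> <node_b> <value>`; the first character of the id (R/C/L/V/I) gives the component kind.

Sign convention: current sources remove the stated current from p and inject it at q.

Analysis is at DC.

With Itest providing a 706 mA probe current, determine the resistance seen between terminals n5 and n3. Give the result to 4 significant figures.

R_eq = 13.71 Ω

MNA unknowns: 9 node voltages V₁..V_9
R1: Y=0.02882 on G[9,2]
R2: Y=0.001346 on G[7,6]
R3: Y=0.0002451 on G[4,1]
R4: Y=0.02237 on G[3,5]
R5: Y=0.001522 on G[3,5]
R6: Y=0.01186 on G[8,4]
R7: Y=0.0007463 on G[9,0]
R8: Y=0.006711 on G[2,9]
R9: Y=0.1387 on G[3,9]
R10: Y=0.8065 on G[6,4]
R11: Y=0.07353 on G[2,9]
R12: Y=0.1727 on G[6,9]
R13: Y=0.0002941 on G[0,9]
R14: Y=0.02227 on G[7,2]
R15: Y=0.02375 on G[1,8]
R16: Y=0.0001572 on G[8,9]
R17: Y=0.07937 on G[0,6]
R18: Y=0.004274 on G[8,1]
R19: Y=0.0007353 on G[7,1]
R20: Y=0.2404 on G[5,2]
Itest: z[5]−=0.706, z[3]+=0.706
solve → V1=-0.3070, V2=-4.237, V3=3.467, V4=-0.003793, V5=-6.212, V6=-0.0005821, V7=-3.884, V8=-0.2158, V9=0.04440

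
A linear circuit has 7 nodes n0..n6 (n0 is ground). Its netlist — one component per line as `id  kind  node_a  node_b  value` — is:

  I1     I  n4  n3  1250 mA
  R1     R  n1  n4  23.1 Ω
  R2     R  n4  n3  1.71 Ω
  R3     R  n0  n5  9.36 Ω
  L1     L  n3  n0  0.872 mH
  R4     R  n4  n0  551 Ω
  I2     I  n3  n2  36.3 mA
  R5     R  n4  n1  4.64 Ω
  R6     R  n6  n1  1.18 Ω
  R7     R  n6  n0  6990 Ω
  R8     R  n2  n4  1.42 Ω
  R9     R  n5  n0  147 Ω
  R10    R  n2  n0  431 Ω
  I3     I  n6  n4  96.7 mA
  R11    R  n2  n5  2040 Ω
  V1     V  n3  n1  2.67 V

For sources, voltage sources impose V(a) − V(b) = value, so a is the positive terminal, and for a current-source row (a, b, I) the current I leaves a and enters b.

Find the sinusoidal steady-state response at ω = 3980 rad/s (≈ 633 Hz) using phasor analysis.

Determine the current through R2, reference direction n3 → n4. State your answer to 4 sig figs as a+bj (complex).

1.247+0.0001113j A

Element admittances at ω=3980 rad/s:
  I1: injects 1.25 A into n3 (from n4)
  Y(R1) = 0.04329+0.000j S between n1,n4
  Y(R2) = 0.5848+0.000j S between n4,n3
  Y(R3) = 0.1068+0.000j S between n0,n5
  Y(L1) = 0.000-0.2881j S between n3,n0
  Y(R4) = 0.001815+0.000j S between n4,n0
  I2: injects 0.0363 A into n2 (from n3)
  Y(R5) = 0.2155+0.000j S between n4,n1
  Y(R6) = 0.8475+0.000j S between n6,n1
  Y(R7) = 0.0001431+0.000j S between n6,n0
  Y(R8) = 0.7042+0.000j S between n2,n4
  Y(R9) = 0.006803+0.000j S between n5,n0
  Y(R10) = 0.002320+0.000j S between n2,n0
  I3: injects 0.0967 A into n4 (from n6)
  Y(R11) = 0.0004902+0.000j S between n2,n5
  V1: constraint V(n3)−V(n1) = 2.67
Assemble and solve the 7×7 MNA system:
  V(n1)=-2.669+0.03499j  V(n2)=-2.071+0.03466j  V(n3)=0.0005744+0.03499j  V(n4)=-2.131+0.03480j  V(n5)=-0.008897+0.0001489j  V(n6)=-2.783+0.03499j
  i(V1)=-0.04301+5.425e-05j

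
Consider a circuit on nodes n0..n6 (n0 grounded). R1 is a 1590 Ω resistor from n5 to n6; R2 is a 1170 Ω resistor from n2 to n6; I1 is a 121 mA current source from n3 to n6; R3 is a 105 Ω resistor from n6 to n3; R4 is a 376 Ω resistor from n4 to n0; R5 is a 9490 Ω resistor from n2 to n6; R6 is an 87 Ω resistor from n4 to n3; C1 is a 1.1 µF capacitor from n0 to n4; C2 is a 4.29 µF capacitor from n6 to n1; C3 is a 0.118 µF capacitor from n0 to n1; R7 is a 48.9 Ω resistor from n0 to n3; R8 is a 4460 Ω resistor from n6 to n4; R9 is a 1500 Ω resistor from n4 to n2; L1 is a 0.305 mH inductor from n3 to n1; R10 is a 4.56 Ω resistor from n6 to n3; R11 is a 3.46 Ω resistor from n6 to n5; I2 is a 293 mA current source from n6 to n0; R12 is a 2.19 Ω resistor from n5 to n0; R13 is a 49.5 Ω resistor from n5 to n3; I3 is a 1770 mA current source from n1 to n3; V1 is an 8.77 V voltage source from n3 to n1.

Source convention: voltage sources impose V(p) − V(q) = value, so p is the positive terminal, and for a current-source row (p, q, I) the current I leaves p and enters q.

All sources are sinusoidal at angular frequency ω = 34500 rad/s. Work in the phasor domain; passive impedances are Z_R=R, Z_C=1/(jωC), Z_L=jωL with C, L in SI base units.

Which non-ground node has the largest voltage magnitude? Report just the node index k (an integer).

1

Apply KCL at each of the 6 non-ground nodes and solve the resulting linear system.
Node n1: branches {C2, C3, L1, I3, V1} → V_1 = -8.470+3.234j
Node n2: branches {R2, R5, R9} → V_2 = -0.6090-0.2446j
Node n3: branches {I1, R3, R6, R7, L1, R10, R13, I3, V1} → V_3 = 0.3003+3.234j
Node n4: branches {R4, R6, C1, R8, R9} → V_4 = 0.8639+0.2719j
Node n5: branches {R1, R11, R12, R13} → V_5 = -0.6087-0.1427j
Node n6: branches {R1, R2, I1, R3, R5, C2, R8, R10, R11, I2} → V_6 = -1.632-0.6033j
Source currents: i(V1)=1.189-0.2131j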